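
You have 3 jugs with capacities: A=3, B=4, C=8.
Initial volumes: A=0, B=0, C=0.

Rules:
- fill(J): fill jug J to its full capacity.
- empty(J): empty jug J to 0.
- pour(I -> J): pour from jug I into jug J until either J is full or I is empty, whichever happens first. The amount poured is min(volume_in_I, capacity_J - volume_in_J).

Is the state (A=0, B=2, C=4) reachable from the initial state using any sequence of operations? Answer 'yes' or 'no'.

BFS from (A=0, B=0, C=0):
  1. fill(A) -> (A=3 B=0 C=0)
  2. pour(A -> B) -> (A=0 B=3 C=0)
  3. fill(A) -> (A=3 B=3 C=0)
  4. pour(A -> B) -> (A=2 B=4 C=0)
  5. pour(B -> C) -> (A=2 B=0 C=4)
  6. pour(A -> B) -> (A=0 B=2 C=4)
Target reached → yes.

Answer: yes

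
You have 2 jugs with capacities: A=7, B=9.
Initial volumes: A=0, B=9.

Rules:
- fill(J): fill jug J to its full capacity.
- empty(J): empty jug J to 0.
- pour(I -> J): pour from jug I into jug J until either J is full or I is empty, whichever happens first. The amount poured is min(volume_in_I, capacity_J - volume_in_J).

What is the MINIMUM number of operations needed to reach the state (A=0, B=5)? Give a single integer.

BFS from (A=0, B=9). One shortest path:
  1. fill(A) -> (A=7 B=9)
  2. empty(B) -> (A=7 B=0)
  3. pour(A -> B) -> (A=0 B=7)
  4. fill(A) -> (A=7 B=7)
  5. pour(A -> B) -> (A=5 B=9)
  6. empty(B) -> (A=5 B=0)
  7. pour(A -> B) -> (A=0 B=5)
Reached target in 7 moves.

Answer: 7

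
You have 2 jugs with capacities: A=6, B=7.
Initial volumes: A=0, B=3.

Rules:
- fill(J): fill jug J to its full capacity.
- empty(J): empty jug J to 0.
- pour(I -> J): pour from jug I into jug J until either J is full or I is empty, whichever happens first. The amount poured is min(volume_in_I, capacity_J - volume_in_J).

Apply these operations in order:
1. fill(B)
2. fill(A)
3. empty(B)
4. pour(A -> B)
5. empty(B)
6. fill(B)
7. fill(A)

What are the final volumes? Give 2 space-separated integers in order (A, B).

Answer: 6 7

Derivation:
Step 1: fill(B) -> (A=0 B=7)
Step 2: fill(A) -> (A=6 B=7)
Step 3: empty(B) -> (A=6 B=0)
Step 4: pour(A -> B) -> (A=0 B=6)
Step 5: empty(B) -> (A=0 B=0)
Step 6: fill(B) -> (A=0 B=7)
Step 7: fill(A) -> (A=6 B=7)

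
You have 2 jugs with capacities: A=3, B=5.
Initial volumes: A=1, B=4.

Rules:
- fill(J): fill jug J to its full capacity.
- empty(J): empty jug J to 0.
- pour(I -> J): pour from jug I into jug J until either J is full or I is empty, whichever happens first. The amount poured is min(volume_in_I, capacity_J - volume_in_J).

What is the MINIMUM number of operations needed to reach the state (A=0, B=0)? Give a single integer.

Answer: 2

Derivation:
BFS from (A=1, B=4). One shortest path:
  1. empty(A) -> (A=0 B=4)
  2. empty(B) -> (A=0 B=0)
Reached target in 2 moves.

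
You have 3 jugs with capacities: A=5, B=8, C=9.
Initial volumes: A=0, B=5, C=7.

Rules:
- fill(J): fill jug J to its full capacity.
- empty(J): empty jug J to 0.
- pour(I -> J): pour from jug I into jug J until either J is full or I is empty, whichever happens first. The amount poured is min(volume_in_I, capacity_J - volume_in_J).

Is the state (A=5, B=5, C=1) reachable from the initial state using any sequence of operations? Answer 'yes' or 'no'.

Answer: yes

Derivation:
BFS from (A=0, B=5, C=7):
  1. fill(A) -> (A=5 B=5 C=7)
  2. fill(C) -> (A=5 B=5 C=9)
  3. pour(A -> B) -> (A=2 B=8 C=9)
  4. empty(B) -> (A=2 B=0 C=9)
  5. pour(C -> B) -> (A=2 B=8 C=1)
  6. pour(B -> A) -> (A=5 B=5 C=1)
Target reached → yes.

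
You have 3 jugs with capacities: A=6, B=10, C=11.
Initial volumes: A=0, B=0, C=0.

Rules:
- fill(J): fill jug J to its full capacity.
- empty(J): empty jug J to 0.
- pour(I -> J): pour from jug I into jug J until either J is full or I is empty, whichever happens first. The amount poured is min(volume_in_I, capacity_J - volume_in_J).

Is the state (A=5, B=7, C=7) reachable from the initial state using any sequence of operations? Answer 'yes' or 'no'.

Answer: no

Derivation:
BFS explored all 474 reachable states.
Reachable set includes: (0,0,0), (0,0,1), (0,0,2), (0,0,3), (0,0,4), (0,0,5), (0,0,6), (0,0,7), (0,0,8), (0,0,9), (0,0,10), (0,0,11) ...
Target (A=5, B=7, C=7) not in reachable set → no.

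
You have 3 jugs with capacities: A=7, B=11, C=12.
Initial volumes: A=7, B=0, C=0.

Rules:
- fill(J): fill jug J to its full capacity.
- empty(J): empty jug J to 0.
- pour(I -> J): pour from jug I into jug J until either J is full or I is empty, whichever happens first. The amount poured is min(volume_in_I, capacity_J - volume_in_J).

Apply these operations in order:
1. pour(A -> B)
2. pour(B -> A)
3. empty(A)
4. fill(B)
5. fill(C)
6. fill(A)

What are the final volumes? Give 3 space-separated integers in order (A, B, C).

Step 1: pour(A -> B) -> (A=0 B=7 C=0)
Step 2: pour(B -> A) -> (A=7 B=0 C=0)
Step 3: empty(A) -> (A=0 B=0 C=0)
Step 4: fill(B) -> (A=0 B=11 C=0)
Step 5: fill(C) -> (A=0 B=11 C=12)
Step 6: fill(A) -> (A=7 B=11 C=12)

Answer: 7 11 12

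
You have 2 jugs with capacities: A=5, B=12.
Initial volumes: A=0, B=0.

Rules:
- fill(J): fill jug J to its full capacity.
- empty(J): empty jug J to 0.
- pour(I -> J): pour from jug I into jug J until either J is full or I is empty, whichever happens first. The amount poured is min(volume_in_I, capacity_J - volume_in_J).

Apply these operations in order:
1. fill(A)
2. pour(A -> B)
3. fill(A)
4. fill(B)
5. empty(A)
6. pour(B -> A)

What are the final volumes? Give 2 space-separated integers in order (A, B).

Step 1: fill(A) -> (A=5 B=0)
Step 2: pour(A -> B) -> (A=0 B=5)
Step 3: fill(A) -> (A=5 B=5)
Step 4: fill(B) -> (A=5 B=12)
Step 5: empty(A) -> (A=0 B=12)
Step 6: pour(B -> A) -> (A=5 B=7)

Answer: 5 7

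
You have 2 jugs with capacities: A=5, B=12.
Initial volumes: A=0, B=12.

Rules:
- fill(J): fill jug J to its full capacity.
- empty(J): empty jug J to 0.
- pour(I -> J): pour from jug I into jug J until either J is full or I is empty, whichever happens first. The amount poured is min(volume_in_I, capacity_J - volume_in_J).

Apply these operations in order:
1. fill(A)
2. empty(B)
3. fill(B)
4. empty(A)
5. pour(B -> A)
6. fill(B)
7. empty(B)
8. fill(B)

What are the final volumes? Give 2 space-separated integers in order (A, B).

Answer: 5 12

Derivation:
Step 1: fill(A) -> (A=5 B=12)
Step 2: empty(B) -> (A=5 B=0)
Step 3: fill(B) -> (A=5 B=12)
Step 4: empty(A) -> (A=0 B=12)
Step 5: pour(B -> A) -> (A=5 B=7)
Step 6: fill(B) -> (A=5 B=12)
Step 7: empty(B) -> (A=5 B=0)
Step 8: fill(B) -> (A=5 B=12)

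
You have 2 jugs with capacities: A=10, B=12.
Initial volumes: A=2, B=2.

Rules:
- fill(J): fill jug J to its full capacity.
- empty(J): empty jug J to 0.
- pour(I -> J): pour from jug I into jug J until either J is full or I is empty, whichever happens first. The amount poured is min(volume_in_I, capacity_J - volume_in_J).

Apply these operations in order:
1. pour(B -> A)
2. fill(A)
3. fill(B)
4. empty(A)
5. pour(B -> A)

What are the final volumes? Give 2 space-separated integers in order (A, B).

Answer: 10 2

Derivation:
Step 1: pour(B -> A) -> (A=4 B=0)
Step 2: fill(A) -> (A=10 B=0)
Step 3: fill(B) -> (A=10 B=12)
Step 4: empty(A) -> (A=0 B=12)
Step 5: pour(B -> A) -> (A=10 B=2)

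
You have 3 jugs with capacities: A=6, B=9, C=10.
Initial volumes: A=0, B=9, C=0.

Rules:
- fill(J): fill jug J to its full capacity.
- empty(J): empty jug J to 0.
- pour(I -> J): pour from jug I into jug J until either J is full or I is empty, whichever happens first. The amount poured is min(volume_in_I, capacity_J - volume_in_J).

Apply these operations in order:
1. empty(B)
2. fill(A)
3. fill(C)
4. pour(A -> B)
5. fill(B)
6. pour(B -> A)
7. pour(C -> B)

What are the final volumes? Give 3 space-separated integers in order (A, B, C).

Answer: 6 9 4

Derivation:
Step 1: empty(B) -> (A=0 B=0 C=0)
Step 2: fill(A) -> (A=6 B=0 C=0)
Step 3: fill(C) -> (A=6 B=0 C=10)
Step 4: pour(A -> B) -> (A=0 B=6 C=10)
Step 5: fill(B) -> (A=0 B=9 C=10)
Step 6: pour(B -> A) -> (A=6 B=3 C=10)
Step 7: pour(C -> B) -> (A=6 B=9 C=4)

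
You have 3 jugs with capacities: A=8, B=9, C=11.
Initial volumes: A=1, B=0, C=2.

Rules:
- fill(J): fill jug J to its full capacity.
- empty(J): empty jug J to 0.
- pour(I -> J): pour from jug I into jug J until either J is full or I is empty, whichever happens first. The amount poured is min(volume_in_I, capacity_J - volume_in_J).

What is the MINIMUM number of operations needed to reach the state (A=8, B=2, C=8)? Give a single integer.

Answer: 4

Derivation:
BFS from (A=1, B=0, C=2). One shortest path:
  1. fill(A) -> (A=8 B=0 C=2)
  2. pour(C -> B) -> (A=8 B=2 C=0)
  3. pour(A -> C) -> (A=0 B=2 C=8)
  4. fill(A) -> (A=8 B=2 C=8)
Reached target in 4 moves.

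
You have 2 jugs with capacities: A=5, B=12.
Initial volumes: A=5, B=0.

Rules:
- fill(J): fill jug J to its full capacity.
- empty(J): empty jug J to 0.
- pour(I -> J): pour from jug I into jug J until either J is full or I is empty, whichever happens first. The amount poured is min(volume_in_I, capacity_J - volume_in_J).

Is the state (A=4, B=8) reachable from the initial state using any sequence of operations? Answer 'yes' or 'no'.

BFS explored all 34 reachable states.
Reachable set includes: (0,0), (0,1), (0,2), (0,3), (0,4), (0,5), (0,6), (0,7), (0,8), (0,9), (0,10), (0,11) ...
Target (A=4, B=8) not in reachable set → no.

Answer: no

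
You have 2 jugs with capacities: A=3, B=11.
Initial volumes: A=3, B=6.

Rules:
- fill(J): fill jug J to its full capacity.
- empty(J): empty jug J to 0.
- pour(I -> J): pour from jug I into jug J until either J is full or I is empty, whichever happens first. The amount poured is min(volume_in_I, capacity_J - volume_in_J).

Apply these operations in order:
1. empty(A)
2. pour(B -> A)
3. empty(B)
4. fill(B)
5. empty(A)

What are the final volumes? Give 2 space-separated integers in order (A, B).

Answer: 0 11

Derivation:
Step 1: empty(A) -> (A=0 B=6)
Step 2: pour(B -> A) -> (A=3 B=3)
Step 3: empty(B) -> (A=3 B=0)
Step 4: fill(B) -> (A=3 B=11)
Step 5: empty(A) -> (A=0 B=11)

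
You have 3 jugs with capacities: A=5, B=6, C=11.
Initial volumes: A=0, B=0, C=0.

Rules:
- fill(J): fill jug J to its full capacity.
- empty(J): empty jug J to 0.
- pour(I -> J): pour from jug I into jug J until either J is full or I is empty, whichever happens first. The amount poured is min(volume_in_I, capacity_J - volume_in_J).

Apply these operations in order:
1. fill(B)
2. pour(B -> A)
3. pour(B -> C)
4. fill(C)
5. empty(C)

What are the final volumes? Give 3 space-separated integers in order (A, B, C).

Answer: 5 0 0

Derivation:
Step 1: fill(B) -> (A=0 B=6 C=0)
Step 2: pour(B -> A) -> (A=5 B=1 C=0)
Step 3: pour(B -> C) -> (A=5 B=0 C=1)
Step 4: fill(C) -> (A=5 B=0 C=11)
Step 5: empty(C) -> (A=5 B=0 C=0)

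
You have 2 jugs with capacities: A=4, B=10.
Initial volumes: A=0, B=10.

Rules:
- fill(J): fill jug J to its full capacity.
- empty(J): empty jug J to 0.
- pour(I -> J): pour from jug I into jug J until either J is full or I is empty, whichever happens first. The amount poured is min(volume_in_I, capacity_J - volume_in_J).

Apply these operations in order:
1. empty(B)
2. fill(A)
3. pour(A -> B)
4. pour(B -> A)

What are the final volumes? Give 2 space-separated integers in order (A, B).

Answer: 4 0

Derivation:
Step 1: empty(B) -> (A=0 B=0)
Step 2: fill(A) -> (A=4 B=0)
Step 3: pour(A -> B) -> (A=0 B=4)
Step 4: pour(B -> A) -> (A=4 B=0)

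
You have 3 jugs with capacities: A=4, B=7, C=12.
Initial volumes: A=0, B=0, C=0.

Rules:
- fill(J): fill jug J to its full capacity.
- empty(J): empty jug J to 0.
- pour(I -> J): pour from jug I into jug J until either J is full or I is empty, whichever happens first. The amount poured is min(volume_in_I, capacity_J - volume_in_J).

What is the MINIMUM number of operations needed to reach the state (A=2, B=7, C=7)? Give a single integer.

Answer: 8

Derivation:
BFS from (A=0, B=0, C=0). One shortest path:
  1. fill(A) -> (A=4 B=0 C=0)
  2. fill(C) -> (A=4 B=0 C=12)
  3. pour(C -> B) -> (A=4 B=7 C=5)
  4. empty(B) -> (A=4 B=0 C=5)
  5. pour(C -> B) -> (A=4 B=5 C=0)
  6. pour(A -> B) -> (A=2 B=7 C=0)
  7. pour(B -> C) -> (A=2 B=0 C=7)
  8. fill(B) -> (A=2 B=7 C=7)
Reached target in 8 moves.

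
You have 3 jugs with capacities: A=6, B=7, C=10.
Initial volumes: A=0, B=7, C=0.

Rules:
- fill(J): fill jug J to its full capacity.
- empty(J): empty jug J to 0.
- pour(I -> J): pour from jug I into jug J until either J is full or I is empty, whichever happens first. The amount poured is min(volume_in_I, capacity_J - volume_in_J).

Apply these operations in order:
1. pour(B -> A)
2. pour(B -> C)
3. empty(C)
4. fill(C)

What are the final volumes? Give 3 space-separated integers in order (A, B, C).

Step 1: pour(B -> A) -> (A=6 B=1 C=0)
Step 2: pour(B -> C) -> (A=6 B=0 C=1)
Step 3: empty(C) -> (A=6 B=0 C=0)
Step 4: fill(C) -> (A=6 B=0 C=10)

Answer: 6 0 10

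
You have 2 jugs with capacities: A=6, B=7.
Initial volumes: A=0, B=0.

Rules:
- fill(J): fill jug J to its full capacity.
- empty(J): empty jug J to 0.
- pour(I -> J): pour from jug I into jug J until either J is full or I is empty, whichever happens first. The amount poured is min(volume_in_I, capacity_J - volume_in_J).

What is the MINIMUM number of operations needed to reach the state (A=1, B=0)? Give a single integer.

Answer: 4

Derivation:
BFS from (A=0, B=0). One shortest path:
  1. fill(B) -> (A=0 B=7)
  2. pour(B -> A) -> (A=6 B=1)
  3. empty(A) -> (A=0 B=1)
  4. pour(B -> A) -> (A=1 B=0)
Reached target in 4 moves.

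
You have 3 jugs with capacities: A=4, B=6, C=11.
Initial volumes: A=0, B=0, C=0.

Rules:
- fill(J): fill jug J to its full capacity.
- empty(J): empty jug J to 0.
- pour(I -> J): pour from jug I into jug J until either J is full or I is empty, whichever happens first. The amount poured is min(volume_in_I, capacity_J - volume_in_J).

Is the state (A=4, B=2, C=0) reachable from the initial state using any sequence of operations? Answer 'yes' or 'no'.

Answer: yes

Derivation:
BFS from (A=0, B=0, C=0):
  1. fill(B) -> (A=0 B=6 C=0)
  2. pour(B -> A) -> (A=4 B=2 C=0)
Target reached → yes.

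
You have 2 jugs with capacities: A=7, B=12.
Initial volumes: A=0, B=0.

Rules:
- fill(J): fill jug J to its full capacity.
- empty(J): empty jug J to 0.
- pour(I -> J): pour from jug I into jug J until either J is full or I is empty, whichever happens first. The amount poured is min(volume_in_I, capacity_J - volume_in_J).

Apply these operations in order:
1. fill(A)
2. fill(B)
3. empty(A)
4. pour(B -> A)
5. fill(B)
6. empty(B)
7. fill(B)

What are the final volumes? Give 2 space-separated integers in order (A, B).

Step 1: fill(A) -> (A=7 B=0)
Step 2: fill(B) -> (A=7 B=12)
Step 3: empty(A) -> (A=0 B=12)
Step 4: pour(B -> A) -> (A=7 B=5)
Step 5: fill(B) -> (A=7 B=12)
Step 6: empty(B) -> (A=7 B=0)
Step 7: fill(B) -> (A=7 B=12)

Answer: 7 12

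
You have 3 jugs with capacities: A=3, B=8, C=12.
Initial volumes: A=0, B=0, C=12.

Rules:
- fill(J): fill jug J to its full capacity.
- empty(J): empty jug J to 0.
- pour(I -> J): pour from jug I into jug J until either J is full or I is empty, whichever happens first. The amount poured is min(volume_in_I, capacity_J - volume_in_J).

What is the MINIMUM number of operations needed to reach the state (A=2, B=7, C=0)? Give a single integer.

Answer: 7

Derivation:
BFS from (A=0, B=0, C=12). One shortest path:
  1. pour(C -> B) -> (A=0 B=8 C=4)
  2. pour(B -> A) -> (A=3 B=5 C=4)
  3. empty(A) -> (A=0 B=5 C=4)
  4. pour(B -> A) -> (A=3 B=2 C=4)
  5. pour(A -> C) -> (A=0 B=2 C=7)
  6. pour(B -> A) -> (A=2 B=0 C=7)
  7. pour(C -> B) -> (A=2 B=7 C=0)
Reached target in 7 moves.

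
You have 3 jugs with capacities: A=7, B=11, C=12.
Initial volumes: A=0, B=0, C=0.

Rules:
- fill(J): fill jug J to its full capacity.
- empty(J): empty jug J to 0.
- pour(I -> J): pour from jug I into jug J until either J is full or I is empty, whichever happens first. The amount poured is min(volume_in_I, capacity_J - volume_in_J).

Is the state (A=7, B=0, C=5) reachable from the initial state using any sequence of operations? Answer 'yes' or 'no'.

BFS from (A=0, B=0, C=0):
  1. fill(C) -> (A=0 B=0 C=12)
  2. pour(C -> A) -> (A=7 B=0 C=5)
Target reached → yes.

Answer: yes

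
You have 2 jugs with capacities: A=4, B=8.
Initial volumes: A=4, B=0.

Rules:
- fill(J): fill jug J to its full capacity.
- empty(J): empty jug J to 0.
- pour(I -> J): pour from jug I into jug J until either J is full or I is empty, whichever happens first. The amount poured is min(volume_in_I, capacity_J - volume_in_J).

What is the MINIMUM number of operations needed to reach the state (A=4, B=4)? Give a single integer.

Answer: 2

Derivation:
BFS from (A=4, B=0). One shortest path:
  1. pour(A -> B) -> (A=0 B=4)
  2. fill(A) -> (A=4 B=4)
Reached target in 2 moves.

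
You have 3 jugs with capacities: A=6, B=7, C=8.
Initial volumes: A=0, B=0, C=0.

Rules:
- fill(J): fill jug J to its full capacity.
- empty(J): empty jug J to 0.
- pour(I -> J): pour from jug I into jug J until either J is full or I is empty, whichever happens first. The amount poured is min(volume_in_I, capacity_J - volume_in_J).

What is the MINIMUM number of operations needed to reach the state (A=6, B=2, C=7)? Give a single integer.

BFS from (A=0, B=0, C=0). One shortest path:
  1. fill(C) -> (A=0 B=0 C=8)
  2. pour(C -> B) -> (A=0 B=7 C=1)
  3. pour(C -> A) -> (A=1 B=7 C=0)
  4. pour(B -> C) -> (A=1 B=0 C=7)
  5. fill(B) -> (A=1 B=7 C=7)
  6. pour(B -> A) -> (A=6 B=2 C=7)
Reached target in 6 moves.

Answer: 6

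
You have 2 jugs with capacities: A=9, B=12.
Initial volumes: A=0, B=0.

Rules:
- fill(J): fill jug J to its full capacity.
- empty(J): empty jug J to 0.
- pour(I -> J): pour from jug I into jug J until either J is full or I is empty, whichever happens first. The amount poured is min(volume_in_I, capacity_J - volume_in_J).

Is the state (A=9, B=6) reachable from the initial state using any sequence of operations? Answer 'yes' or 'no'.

BFS from (A=0, B=0):
  1. fill(B) -> (A=0 B=12)
  2. pour(B -> A) -> (A=9 B=3)
  3. empty(A) -> (A=0 B=3)
  4. pour(B -> A) -> (A=3 B=0)
  5. fill(B) -> (A=3 B=12)
  6. pour(B -> A) -> (A=9 B=6)
Target reached → yes.

Answer: yes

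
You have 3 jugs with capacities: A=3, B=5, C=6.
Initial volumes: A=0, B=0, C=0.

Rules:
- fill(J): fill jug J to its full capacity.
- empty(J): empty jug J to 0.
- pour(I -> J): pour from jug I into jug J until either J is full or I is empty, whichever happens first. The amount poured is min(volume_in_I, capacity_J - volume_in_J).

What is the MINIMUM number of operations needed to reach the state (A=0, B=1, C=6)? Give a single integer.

Answer: 5

Derivation:
BFS from (A=0, B=0, C=0). One shortest path:
  1. fill(C) -> (A=0 B=0 C=6)
  2. pour(C -> B) -> (A=0 B=5 C=1)
  3. empty(B) -> (A=0 B=0 C=1)
  4. pour(C -> B) -> (A=0 B=1 C=0)
  5. fill(C) -> (A=0 B=1 C=6)
Reached target in 5 moves.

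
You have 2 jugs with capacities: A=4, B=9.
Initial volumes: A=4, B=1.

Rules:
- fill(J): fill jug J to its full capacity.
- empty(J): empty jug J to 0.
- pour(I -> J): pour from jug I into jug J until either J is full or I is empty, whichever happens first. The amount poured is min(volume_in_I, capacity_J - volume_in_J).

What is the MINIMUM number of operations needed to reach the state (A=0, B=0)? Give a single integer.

BFS from (A=4, B=1). One shortest path:
  1. empty(A) -> (A=0 B=1)
  2. empty(B) -> (A=0 B=0)
Reached target in 2 moves.

Answer: 2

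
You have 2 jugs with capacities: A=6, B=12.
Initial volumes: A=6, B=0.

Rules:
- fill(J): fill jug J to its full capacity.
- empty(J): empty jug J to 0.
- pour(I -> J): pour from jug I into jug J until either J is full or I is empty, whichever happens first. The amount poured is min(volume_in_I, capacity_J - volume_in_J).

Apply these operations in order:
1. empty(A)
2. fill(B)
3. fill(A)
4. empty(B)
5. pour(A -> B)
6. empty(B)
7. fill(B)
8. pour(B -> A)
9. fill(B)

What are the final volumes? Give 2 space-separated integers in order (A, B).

Answer: 6 12

Derivation:
Step 1: empty(A) -> (A=0 B=0)
Step 2: fill(B) -> (A=0 B=12)
Step 3: fill(A) -> (A=6 B=12)
Step 4: empty(B) -> (A=6 B=0)
Step 5: pour(A -> B) -> (A=0 B=6)
Step 6: empty(B) -> (A=0 B=0)
Step 7: fill(B) -> (A=0 B=12)
Step 8: pour(B -> A) -> (A=6 B=6)
Step 9: fill(B) -> (A=6 B=12)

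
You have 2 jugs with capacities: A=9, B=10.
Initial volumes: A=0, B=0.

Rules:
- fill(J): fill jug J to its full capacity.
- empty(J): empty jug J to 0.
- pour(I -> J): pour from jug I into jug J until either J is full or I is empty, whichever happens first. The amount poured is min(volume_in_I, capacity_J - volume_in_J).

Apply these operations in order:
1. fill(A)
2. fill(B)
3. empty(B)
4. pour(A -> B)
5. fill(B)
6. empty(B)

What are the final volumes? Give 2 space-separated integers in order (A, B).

Answer: 0 0

Derivation:
Step 1: fill(A) -> (A=9 B=0)
Step 2: fill(B) -> (A=9 B=10)
Step 3: empty(B) -> (A=9 B=0)
Step 4: pour(A -> B) -> (A=0 B=9)
Step 5: fill(B) -> (A=0 B=10)
Step 6: empty(B) -> (A=0 B=0)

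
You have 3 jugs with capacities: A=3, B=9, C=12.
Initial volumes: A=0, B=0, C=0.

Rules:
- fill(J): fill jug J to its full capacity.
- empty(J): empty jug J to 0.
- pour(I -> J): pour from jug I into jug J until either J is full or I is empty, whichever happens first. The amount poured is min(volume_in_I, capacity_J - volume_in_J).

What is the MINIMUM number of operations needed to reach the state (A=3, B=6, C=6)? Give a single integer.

BFS from (A=0, B=0, C=0). One shortest path:
  1. fill(A) -> (A=3 B=0 C=0)
  2. fill(C) -> (A=3 B=0 C=12)
  3. pour(A -> B) -> (A=0 B=3 C=12)
  4. pour(C -> B) -> (A=0 B=9 C=6)
  5. pour(B -> A) -> (A=3 B=6 C=6)
Reached target in 5 moves.

Answer: 5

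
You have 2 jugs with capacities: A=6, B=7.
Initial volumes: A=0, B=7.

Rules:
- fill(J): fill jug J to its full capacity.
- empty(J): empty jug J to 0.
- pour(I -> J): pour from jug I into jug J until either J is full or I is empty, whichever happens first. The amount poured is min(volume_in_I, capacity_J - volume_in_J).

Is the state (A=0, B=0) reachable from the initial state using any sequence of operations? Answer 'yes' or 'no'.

BFS from (A=0, B=7):
  1. empty(B) -> (A=0 B=0)
Target reached → yes.

Answer: yes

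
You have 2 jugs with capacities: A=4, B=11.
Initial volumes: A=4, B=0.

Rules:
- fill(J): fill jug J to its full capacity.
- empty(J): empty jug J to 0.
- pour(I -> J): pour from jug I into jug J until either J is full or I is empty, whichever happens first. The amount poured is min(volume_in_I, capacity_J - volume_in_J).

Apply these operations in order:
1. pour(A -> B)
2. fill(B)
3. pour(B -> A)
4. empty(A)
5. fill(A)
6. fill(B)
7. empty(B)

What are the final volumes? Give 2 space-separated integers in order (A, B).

Answer: 4 0

Derivation:
Step 1: pour(A -> B) -> (A=0 B=4)
Step 2: fill(B) -> (A=0 B=11)
Step 3: pour(B -> A) -> (A=4 B=7)
Step 4: empty(A) -> (A=0 B=7)
Step 5: fill(A) -> (A=4 B=7)
Step 6: fill(B) -> (A=4 B=11)
Step 7: empty(B) -> (A=4 B=0)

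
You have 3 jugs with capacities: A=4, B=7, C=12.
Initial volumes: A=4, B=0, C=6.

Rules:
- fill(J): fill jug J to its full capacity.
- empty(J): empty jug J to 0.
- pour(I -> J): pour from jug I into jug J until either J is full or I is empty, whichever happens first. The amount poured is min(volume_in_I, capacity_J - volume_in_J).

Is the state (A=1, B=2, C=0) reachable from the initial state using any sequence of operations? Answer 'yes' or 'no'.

BFS from (A=4, B=0, C=6):
  1. pour(A -> B) -> (A=0 B=4 C=6)
  2. pour(C -> A) -> (A=4 B=4 C=2)
  3. pour(A -> B) -> (A=1 B=7 C=2)
  4. empty(B) -> (A=1 B=0 C=2)
  5. pour(C -> B) -> (A=1 B=2 C=0)
Target reached → yes.

Answer: yes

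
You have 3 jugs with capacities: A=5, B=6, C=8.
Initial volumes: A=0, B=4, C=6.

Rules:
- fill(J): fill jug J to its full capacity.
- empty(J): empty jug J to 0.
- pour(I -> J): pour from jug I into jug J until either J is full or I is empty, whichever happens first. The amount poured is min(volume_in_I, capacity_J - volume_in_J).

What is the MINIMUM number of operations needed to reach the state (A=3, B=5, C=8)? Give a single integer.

BFS from (A=0, B=4, C=6). One shortest path:
  1. pour(B -> A) -> (A=4 B=0 C=6)
  2. fill(B) -> (A=4 B=6 C=6)
  3. pour(B -> A) -> (A=5 B=5 C=6)
  4. pour(A -> C) -> (A=3 B=5 C=8)
Reached target in 4 moves.

Answer: 4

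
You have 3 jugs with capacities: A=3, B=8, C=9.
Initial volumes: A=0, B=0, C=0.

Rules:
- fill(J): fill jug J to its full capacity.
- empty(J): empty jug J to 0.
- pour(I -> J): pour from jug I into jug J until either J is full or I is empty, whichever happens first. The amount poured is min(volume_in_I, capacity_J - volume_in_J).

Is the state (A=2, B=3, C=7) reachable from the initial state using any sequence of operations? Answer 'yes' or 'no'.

BFS explored all 248 reachable states.
Reachable set includes: (0,0,0), (0,0,1), (0,0,2), (0,0,3), (0,0,4), (0,0,5), (0,0,6), (0,0,7), (0,0,8), (0,0,9), (0,1,0), (0,1,1) ...
Target (A=2, B=3, C=7) not in reachable set → no.

Answer: no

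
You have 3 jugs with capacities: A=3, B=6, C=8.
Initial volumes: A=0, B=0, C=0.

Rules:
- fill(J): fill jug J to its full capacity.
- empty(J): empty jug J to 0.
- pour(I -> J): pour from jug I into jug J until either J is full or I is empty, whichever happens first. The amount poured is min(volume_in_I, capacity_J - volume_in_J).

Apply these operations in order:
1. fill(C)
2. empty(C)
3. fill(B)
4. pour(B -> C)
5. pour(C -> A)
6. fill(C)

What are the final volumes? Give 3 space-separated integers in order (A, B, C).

Step 1: fill(C) -> (A=0 B=0 C=8)
Step 2: empty(C) -> (A=0 B=0 C=0)
Step 3: fill(B) -> (A=0 B=6 C=0)
Step 4: pour(B -> C) -> (A=0 B=0 C=6)
Step 5: pour(C -> A) -> (A=3 B=0 C=3)
Step 6: fill(C) -> (A=3 B=0 C=8)

Answer: 3 0 8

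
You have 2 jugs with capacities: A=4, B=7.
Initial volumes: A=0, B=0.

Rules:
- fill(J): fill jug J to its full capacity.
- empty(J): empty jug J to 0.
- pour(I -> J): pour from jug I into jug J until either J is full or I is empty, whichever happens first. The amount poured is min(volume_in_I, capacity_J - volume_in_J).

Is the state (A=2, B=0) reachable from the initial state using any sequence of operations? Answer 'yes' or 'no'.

Answer: yes

Derivation:
BFS from (A=0, B=0):
  1. fill(B) -> (A=0 B=7)
  2. pour(B -> A) -> (A=4 B=3)
  3. empty(A) -> (A=0 B=3)
  4. pour(B -> A) -> (A=3 B=0)
  5. fill(B) -> (A=3 B=7)
  6. pour(B -> A) -> (A=4 B=6)
  7. empty(A) -> (A=0 B=6)
  8. pour(B -> A) -> (A=4 B=2)
  9. empty(A) -> (A=0 B=2)
  10. pour(B -> A) -> (A=2 B=0)
Target reached → yes.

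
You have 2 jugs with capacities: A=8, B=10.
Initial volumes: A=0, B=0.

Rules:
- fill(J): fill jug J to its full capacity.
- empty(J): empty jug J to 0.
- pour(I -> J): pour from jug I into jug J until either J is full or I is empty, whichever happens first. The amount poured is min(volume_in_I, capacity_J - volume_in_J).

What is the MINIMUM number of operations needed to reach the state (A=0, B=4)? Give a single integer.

BFS from (A=0, B=0). One shortest path:
  1. fill(B) -> (A=0 B=10)
  2. pour(B -> A) -> (A=8 B=2)
  3. empty(A) -> (A=0 B=2)
  4. pour(B -> A) -> (A=2 B=0)
  5. fill(B) -> (A=2 B=10)
  6. pour(B -> A) -> (A=8 B=4)
  7. empty(A) -> (A=0 B=4)
Reached target in 7 moves.

Answer: 7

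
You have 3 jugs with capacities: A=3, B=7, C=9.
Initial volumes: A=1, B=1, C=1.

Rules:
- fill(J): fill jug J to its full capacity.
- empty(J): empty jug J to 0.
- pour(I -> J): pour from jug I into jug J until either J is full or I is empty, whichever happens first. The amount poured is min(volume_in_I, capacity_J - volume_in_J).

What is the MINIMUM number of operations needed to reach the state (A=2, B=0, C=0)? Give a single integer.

Answer: 2

Derivation:
BFS from (A=1, B=1, C=1). One shortest path:
  1. empty(B) -> (A=1 B=0 C=1)
  2. pour(C -> A) -> (A=2 B=0 C=0)
Reached target in 2 moves.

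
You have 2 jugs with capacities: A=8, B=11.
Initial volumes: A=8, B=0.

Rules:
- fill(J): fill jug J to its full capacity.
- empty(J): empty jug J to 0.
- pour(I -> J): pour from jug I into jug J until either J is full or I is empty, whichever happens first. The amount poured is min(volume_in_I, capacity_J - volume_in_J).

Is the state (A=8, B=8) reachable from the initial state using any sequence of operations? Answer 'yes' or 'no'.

Answer: yes

Derivation:
BFS from (A=8, B=0):
  1. pour(A -> B) -> (A=0 B=8)
  2. fill(A) -> (A=8 B=8)
Target reached → yes.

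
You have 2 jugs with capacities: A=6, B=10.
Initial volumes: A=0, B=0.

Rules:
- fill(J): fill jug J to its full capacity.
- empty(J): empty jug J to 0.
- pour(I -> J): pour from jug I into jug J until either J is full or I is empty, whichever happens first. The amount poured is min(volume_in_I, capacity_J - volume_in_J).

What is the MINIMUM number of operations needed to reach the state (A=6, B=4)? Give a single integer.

Answer: 2

Derivation:
BFS from (A=0, B=0). One shortest path:
  1. fill(B) -> (A=0 B=10)
  2. pour(B -> A) -> (A=6 B=4)
Reached target in 2 moves.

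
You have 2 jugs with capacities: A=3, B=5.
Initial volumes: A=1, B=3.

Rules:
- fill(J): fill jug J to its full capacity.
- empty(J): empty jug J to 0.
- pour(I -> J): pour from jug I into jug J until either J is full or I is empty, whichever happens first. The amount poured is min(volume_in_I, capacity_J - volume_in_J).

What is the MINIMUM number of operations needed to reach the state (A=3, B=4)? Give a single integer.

Answer: 2

Derivation:
BFS from (A=1, B=3). One shortest path:
  1. pour(A -> B) -> (A=0 B=4)
  2. fill(A) -> (A=3 B=4)
Reached target in 2 moves.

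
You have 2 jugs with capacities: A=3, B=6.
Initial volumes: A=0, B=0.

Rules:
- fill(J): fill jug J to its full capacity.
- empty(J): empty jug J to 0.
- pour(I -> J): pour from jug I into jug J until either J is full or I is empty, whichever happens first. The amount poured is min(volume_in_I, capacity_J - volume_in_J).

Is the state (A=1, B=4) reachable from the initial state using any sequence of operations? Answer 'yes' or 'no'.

BFS explored all 6 reachable states.
Reachable set includes: (0,0), (0,3), (0,6), (3,0), (3,3), (3,6)
Target (A=1, B=4) not in reachable set → no.

Answer: no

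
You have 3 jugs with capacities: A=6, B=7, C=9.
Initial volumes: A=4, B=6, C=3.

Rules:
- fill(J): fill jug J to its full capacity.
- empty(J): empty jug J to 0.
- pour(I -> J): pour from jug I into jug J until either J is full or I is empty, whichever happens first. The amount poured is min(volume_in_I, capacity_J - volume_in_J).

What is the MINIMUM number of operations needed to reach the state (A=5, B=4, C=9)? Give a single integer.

Answer: 6

Derivation:
BFS from (A=4, B=6, C=3). One shortest path:
  1. fill(A) -> (A=6 B=6 C=3)
  2. empty(C) -> (A=6 B=6 C=0)
  3. pour(A -> C) -> (A=0 B=6 C=6)
  4. fill(A) -> (A=6 B=6 C=6)
  5. pour(A -> B) -> (A=5 B=7 C=6)
  6. pour(B -> C) -> (A=5 B=4 C=9)
Reached target in 6 moves.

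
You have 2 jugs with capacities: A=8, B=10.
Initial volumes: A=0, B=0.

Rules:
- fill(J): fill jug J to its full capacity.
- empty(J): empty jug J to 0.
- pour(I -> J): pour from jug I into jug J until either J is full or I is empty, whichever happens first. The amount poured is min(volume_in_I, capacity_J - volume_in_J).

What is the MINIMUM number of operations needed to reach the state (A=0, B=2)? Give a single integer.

BFS from (A=0, B=0). One shortest path:
  1. fill(B) -> (A=0 B=10)
  2. pour(B -> A) -> (A=8 B=2)
  3. empty(A) -> (A=0 B=2)
Reached target in 3 moves.

Answer: 3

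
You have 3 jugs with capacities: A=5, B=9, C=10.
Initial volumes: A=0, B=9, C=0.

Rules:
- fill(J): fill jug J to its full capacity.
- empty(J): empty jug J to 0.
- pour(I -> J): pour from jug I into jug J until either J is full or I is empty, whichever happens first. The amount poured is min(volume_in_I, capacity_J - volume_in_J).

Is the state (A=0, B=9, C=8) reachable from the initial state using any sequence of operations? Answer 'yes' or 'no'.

Answer: yes

Derivation:
BFS from (A=0, B=9, C=0):
  1. pour(B -> C) -> (A=0 B=0 C=9)
  2. fill(B) -> (A=0 B=9 C=9)
  3. pour(B -> C) -> (A=0 B=8 C=10)
  4. empty(C) -> (A=0 B=8 C=0)
  5. pour(B -> C) -> (A=0 B=0 C=8)
  6. fill(B) -> (A=0 B=9 C=8)
Target reached → yes.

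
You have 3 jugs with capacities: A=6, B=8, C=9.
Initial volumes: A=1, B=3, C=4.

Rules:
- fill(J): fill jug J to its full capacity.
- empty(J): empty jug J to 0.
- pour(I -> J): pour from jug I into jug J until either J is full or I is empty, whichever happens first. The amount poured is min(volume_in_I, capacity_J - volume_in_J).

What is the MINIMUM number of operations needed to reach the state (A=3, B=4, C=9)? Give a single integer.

Answer: 4

Derivation:
BFS from (A=1, B=3, C=4). One shortest path:
  1. empty(A) -> (A=0 B=3 C=4)
  2. pour(B -> A) -> (A=3 B=0 C=4)
  3. pour(C -> B) -> (A=3 B=4 C=0)
  4. fill(C) -> (A=3 B=4 C=9)
Reached target in 4 moves.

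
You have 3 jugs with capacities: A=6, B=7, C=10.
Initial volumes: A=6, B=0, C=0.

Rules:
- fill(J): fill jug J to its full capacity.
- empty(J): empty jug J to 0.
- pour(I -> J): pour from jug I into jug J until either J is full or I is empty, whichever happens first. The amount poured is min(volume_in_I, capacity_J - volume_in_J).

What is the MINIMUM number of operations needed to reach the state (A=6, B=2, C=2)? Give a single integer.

Answer: 8

Derivation:
BFS from (A=6, B=0, C=0). One shortest path:
  1. empty(A) -> (A=0 B=0 C=0)
  2. fill(C) -> (A=0 B=0 C=10)
  3. pour(C -> B) -> (A=0 B=7 C=3)
  4. pour(B -> A) -> (A=6 B=1 C=3)
  5. pour(A -> C) -> (A=0 B=1 C=9)
  6. pour(B -> A) -> (A=1 B=0 C=9)
  7. pour(C -> B) -> (A=1 B=7 C=2)
  8. pour(B -> A) -> (A=6 B=2 C=2)
Reached target in 8 moves.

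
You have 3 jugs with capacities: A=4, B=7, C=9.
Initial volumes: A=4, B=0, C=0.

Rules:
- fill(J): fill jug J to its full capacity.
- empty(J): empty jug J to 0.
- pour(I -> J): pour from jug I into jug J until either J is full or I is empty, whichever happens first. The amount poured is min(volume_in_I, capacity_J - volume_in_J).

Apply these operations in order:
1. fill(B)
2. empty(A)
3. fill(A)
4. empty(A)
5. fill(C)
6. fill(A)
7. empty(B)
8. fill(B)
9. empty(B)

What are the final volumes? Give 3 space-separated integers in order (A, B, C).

Step 1: fill(B) -> (A=4 B=7 C=0)
Step 2: empty(A) -> (A=0 B=7 C=0)
Step 3: fill(A) -> (A=4 B=7 C=0)
Step 4: empty(A) -> (A=0 B=7 C=0)
Step 5: fill(C) -> (A=0 B=7 C=9)
Step 6: fill(A) -> (A=4 B=7 C=9)
Step 7: empty(B) -> (A=4 B=0 C=9)
Step 8: fill(B) -> (A=4 B=7 C=9)
Step 9: empty(B) -> (A=4 B=0 C=9)

Answer: 4 0 9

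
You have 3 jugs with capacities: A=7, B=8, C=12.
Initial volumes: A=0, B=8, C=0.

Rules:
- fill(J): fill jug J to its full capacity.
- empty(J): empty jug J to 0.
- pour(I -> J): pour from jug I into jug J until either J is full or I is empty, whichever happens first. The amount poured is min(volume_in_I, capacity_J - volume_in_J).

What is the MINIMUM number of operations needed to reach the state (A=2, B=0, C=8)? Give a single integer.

BFS from (A=0, B=8, C=0). One shortest path:
  1. fill(A) -> (A=7 B=8 C=0)
  2. pour(A -> C) -> (A=0 B=8 C=7)
  3. fill(A) -> (A=7 B=8 C=7)
  4. pour(A -> C) -> (A=2 B=8 C=12)
  5. empty(C) -> (A=2 B=8 C=0)
  6. pour(B -> C) -> (A=2 B=0 C=8)
Reached target in 6 moves.

Answer: 6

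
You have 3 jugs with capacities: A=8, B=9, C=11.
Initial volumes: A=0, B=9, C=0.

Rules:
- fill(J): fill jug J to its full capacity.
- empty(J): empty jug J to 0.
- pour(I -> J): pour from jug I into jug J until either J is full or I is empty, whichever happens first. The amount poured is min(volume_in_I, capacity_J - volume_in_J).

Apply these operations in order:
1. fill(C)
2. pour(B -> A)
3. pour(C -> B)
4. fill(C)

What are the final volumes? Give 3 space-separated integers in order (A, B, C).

Answer: 8 9 11

Derivation:
Step 1: fill(C) -> (A=0 B=9 C=11)
Step 2: pour(B -> A) -> (A=8 B=1 C=11)
Step 3: pour(C -> B) -> (A=8 B=9 C=3)
Step 4: fill(C) -> (A=8 B=9 C=11)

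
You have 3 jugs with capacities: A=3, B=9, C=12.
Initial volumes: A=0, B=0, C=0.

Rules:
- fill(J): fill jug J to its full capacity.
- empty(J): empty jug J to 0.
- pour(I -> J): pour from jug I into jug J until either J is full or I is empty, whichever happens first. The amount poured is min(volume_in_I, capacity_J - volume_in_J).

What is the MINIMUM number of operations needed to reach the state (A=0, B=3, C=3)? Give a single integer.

Answer: 4

Derivation:
BFS from (A=0, B=0, C=0). One shortest path:
  1. fill(A) -> (A=3 B=0 C=0)
  2. pour(A -> B) -> (A=0 B=3 C=0)
  3. fill(A) -> (A=3 B=3 C=0)
  4. pour(A -> C) -> (A=0 B=3 C=3)
Reached target in 4 moves.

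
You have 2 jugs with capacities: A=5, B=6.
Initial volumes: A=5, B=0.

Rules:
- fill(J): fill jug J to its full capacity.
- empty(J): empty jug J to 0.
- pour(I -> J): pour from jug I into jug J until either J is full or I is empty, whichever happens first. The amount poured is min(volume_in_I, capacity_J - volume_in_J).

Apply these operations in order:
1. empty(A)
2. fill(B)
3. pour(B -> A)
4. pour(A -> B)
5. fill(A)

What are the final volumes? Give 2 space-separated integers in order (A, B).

Step 1: empty(A) -> (A=0 B=0)
Step 2: fill(B) -> (A=0 B=6)
Step 3: pour(B -> A) -> (A=5 B=1)
Step 4: pour(A -> B) -> (A=0 B=6)
Step 5: fill(A) -> (A=5 B=6)

Answer: 5 6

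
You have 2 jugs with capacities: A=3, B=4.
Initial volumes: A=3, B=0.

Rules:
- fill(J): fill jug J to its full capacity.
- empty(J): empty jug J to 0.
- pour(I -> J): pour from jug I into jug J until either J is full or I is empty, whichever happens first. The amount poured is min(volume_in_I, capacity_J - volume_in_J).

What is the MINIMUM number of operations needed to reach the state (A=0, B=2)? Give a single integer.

Answer: 5

Derivation:
BFS from (A=3, B=0). One shortest path:
  1. pour(A -> B) -> (A=0 B=3)
  2. fill(A) -> (A=3 B=3)
  3. pour(A -> B) -> (A=2 B=4)
  4. empty(B) -> (A=2 B=0)
  5. pour(A -> B) -> (A=0 B=2)
Reached target in 5 moves.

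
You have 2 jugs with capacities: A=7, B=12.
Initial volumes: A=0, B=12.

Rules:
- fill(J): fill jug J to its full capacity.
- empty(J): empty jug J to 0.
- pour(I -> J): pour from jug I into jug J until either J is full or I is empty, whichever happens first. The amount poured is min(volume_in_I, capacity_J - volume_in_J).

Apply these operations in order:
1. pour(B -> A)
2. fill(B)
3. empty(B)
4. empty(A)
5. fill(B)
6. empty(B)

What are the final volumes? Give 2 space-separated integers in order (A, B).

Step 1: pour(B -> A) -> (A=7 B=5)
Step 2: fill(B) -> (A=7 B=12)
Step 3: empty(B) -> (A=7 B=0)
Step 4: empty(A) -> (A=0 B=0)
Step 5: fill(B) -> (A=0 B=12)
Step 6: empty(B) -> (A=0 B=0)

Answer: 0 0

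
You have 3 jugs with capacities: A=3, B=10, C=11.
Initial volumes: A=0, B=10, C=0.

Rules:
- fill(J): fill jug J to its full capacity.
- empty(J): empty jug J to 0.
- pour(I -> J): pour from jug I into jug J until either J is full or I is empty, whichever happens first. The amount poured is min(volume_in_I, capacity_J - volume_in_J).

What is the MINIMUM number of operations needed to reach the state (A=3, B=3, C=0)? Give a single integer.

Answer: 4

Derivation:
BFS from (A=0, B=10, C=0). One shortest path:
  1. fill(A) -> (A=3 B=10 C=0)
  2. empty(B) -> (A=3 B=0 C=0)
  3. pour(A -> B) -> (A=0 B=3 C=0)
  4. fill(A) -> (A=3 B=3 C=0)
Reached target in 4 moves.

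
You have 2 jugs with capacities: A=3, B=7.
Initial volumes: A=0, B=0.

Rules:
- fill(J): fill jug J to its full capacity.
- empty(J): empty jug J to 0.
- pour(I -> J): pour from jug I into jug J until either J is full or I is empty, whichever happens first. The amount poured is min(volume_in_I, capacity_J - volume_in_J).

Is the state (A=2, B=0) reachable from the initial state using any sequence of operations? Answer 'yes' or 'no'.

BFS from (A=0, B=0):
  1. fill(A) -> (A=3 B=0)
  2. pour(A -> B) -> (A=0 B=3)
  3. fill(A) -> (A=3 B=3)
  4. pour(A -> B) -> (A=0 B=6)
  5. fill(A) -> (A=3 B=6)
  6. pour(A -> B) -> (A=2 B=7)
  7. empty(B) -> (A=2 B=0)
Target reached → yes.

Answer: yes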